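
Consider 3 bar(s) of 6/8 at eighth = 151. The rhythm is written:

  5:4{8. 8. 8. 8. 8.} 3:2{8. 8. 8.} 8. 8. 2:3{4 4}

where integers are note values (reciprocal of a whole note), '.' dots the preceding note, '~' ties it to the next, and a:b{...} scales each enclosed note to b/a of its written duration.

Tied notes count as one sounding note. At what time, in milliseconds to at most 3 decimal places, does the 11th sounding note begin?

1. 0.0ms @ 0 + 476.821ms (6/5)
2. 476.821ms @ 6/5 + 476.821ms (6/5)
3. 953.642ms @ 12/5 + 476.821ms (6/5)
4. 1430.464ms @ 18/5 + 476.821ms (6/5)
5. 1907.285ms @ 24/5 + 476.821ms (6/5)
6. 2384.106ms @ 6 + 397.351ms (1)
7. 2781.457ms @ 7 + 397.351ms (1)
8. 3178.808ms @ 8 + 397.351ms (1)
9. 3576.159ms @ 9 + 596.026ms (3/2)
10. 4172.185ms @ 21/2 + 596.026ms (3/2)
11. 4768.212ms @ 12 + 1192.053ms (3)
12. 5960.265ms @ 15 + 1192.053ms (3)

note 11 onset = 12b = 4768.212ms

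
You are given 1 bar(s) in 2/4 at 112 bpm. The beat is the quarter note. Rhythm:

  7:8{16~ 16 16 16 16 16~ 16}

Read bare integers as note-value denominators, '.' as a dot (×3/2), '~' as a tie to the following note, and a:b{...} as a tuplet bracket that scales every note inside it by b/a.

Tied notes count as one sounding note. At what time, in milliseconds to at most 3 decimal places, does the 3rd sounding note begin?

note 3 onset = 6/7b = 459.184ms

1. 0.0ms @ 0 + 306.122ms (4/7)
2. 306.122ms @ 4/7 + 153.061ms (2/7)
3. 459.184ms @ 6/7 + 153.061ms (2/7)
4. 612.245ms @ 8/7 + 153.061ms (2/7)
5. 765.306ms @ 10/7 + 306.122ms (4/7)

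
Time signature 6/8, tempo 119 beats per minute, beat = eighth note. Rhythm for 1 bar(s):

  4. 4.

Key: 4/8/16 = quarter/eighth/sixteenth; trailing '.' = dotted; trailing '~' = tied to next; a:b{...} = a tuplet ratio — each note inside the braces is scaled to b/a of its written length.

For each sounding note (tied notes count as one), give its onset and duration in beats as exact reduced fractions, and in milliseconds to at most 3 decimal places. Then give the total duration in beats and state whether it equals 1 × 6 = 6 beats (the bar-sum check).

1) 0.0ms=0b +1512.605ms=3b
2) 1512.605ms=3b +1512.605ms=3b
Σ=6b of 6 (119bpm 6/8) — PASS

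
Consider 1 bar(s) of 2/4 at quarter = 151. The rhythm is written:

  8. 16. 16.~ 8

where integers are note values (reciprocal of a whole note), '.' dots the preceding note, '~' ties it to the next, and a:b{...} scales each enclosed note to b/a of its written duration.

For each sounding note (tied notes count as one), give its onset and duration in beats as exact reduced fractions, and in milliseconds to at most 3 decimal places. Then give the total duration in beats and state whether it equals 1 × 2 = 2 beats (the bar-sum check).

1) 0.0ms=0b +298.013ms=3/4b
2) 298.013ms=3/4b +149.007ms=3/8b
3) 447.02ms=9/8b +347.682ms=7/8b
Σ=2b of 2 (151bpm 2/4) — PASS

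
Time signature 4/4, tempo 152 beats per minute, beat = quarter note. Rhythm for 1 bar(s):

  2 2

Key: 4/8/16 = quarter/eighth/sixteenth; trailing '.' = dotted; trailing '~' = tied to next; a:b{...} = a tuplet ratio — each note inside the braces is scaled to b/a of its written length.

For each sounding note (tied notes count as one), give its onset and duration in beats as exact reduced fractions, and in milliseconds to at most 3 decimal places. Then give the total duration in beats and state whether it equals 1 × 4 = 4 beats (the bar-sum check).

1) 0.0ms=0b +789.474ms=2b
2) 789.474ms=2b +789.474ms=2b
Σ=4b of 4 (152bpm 4/4) — PASS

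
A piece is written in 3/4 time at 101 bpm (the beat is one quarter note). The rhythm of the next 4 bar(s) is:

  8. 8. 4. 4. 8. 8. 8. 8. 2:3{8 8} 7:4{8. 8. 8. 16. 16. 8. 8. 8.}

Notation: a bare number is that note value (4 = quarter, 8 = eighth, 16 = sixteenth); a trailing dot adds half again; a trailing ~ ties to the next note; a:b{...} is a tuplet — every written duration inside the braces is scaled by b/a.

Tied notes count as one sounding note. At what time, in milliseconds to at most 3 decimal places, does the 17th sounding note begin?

1. 0.0ms @ 0 + 445.545ms (3/4)
2. 445.545ms @ 3/4 + 445.545ms (3/4)
3. 891.089ms @ 3/2 + 891.089ms (3/2)
4. 1782.178ms @ 3 + 891.089ms (3/2)
5. 2673.267ms @ 9/2 + 445.545ms (3/4)
6. 3118.812ms @ 21/4 + 445.545ms (3/4)
7. 3564.356ms @ 6 + 445.545ms (3/4)
8. 4009.901ms @ 27/4 + 445.545ms (3/4)
9. 4455.446ms @ 15/2 + 445.545ms (3/4)
10. 4900.99ms @ 33/4 + 445.545ms (3/4)
11. 5346.535ms @ 9 + 254.597ms (3/7)
12. 5601.132ms @ 66/7 + 254.597ms (3/7)
13. 5855.728ms @ 69/7 + 254.597ms (3/7)
14. 6110.325ms @ 72/7 + 127.298ms (3/14)
15. 6237.624ms @ 21/2 + 127.298ms (3/14)
16. 6364.922ms @ 75/7 + 254.597ms (3/7)
17. 6619.519ms @ 78/7 + 254.597ms (3/7)
18. 6874.116ms @ 81/7 + 254.597ms (3/7)

note 17 onset = 78/7b = 6619.519ms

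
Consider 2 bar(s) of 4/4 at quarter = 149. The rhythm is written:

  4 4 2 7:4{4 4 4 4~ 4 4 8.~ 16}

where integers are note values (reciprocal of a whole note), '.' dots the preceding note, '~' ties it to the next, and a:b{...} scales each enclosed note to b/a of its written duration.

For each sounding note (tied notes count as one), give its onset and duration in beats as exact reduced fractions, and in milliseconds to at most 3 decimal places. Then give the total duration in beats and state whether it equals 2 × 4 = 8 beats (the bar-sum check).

1) 0.0ms=0b +402.685ms=1b
2) 402.685ms=1b +402.685ms=1b
3) 805.369ms=2b +805.369ms=2b
4) 1610.738ms=4b +230.105ms=4/7b
5) 1840.844ms=32/7b +230.105ms=4/7b
6) 2070.949ms=36/7b +230.105ms=4/7b
7) 2301.055ms=40/7b +460.211ms=8/7b
8) 2761.266ms=48/7b +230.105ms=4/7b
9) 2991.371ms=52/7b +230.105ms=4/7b
Σ=8b of 8 (149bpm 4/4) — PASS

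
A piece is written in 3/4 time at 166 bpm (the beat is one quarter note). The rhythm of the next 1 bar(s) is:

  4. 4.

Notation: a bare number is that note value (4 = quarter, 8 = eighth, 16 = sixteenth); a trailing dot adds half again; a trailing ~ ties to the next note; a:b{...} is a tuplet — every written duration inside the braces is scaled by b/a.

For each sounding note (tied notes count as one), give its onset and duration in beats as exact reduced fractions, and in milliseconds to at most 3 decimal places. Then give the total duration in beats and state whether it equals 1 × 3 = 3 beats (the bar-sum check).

1) 0.0ms=0b +542.169ms=3/2b
2) 542.169ms=3/2b +542.169ms=3/2b
Σ=3b of 3 (166bpm 3/4) — PASS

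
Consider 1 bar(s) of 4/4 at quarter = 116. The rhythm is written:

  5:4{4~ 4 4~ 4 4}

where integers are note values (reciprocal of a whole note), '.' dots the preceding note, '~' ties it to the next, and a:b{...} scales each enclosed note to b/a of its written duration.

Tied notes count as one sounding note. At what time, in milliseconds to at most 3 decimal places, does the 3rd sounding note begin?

1. 0.0ms @ 0 + 827.586ms (8/5)
2. 827.586ms @ 8/5 + 827.586ms (8/5)
3. 1655.172ms @ 16/5 + 413.793ms (4/5)

note 3 onset = 16/5b = 1655.172ms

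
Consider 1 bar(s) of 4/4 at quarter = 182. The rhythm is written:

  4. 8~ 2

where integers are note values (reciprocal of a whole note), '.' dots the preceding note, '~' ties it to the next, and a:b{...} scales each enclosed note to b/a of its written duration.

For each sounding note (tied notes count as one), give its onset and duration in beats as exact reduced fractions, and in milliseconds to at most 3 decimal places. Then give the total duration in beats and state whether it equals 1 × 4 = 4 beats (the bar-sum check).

1) 0.0ms=0b +494.505ms=3/2b
2) 494.505ms=3/2b +824.176ms=5/2b
Σ=4b of 4 (182bpm 4/4) — PASS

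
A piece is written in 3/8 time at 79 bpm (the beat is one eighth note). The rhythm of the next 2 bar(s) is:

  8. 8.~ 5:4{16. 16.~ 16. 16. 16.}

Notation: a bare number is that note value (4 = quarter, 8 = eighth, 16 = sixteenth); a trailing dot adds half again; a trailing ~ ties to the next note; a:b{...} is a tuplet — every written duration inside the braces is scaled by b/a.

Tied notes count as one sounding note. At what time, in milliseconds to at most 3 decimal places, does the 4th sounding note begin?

1. 0.0ms @ 0 + 1139.241ms (3/2)
2. 1139.241ms @ 3/2 + 1594.937ms (21/10)
3. 2734.177ms @ 18/5 + 911.392ms (6/5)
4. 3645.57ms @ 24/5 + 455.696ms (3/5)
5. 4101.266ms @ 27/5 + 455.696ms (3/5)

note 4 onset = 24/5b = 3645.57ms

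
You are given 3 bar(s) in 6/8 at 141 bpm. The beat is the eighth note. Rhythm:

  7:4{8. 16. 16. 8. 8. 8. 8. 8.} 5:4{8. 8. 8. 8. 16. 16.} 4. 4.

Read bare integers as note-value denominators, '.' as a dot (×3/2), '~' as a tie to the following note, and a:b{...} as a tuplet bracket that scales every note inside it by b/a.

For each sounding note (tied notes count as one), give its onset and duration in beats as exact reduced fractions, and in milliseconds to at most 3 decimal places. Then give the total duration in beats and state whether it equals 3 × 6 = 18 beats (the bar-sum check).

1) 0.0ms=0b +364.742ms=6/7b
2) 364.742ms=6/7b +182.371ms=3/7b
3) 547.112ms=9/7b +182.371ms=3/7b
4) 729.483ms=12/7b +364.742ms=6/7b
5) 1094.225ms=18/7b +364.742ms=6/7b
6) 1458.967ms=24/7b +364.742ms=6/7b
7) 1823.708ms=30/7b +364.742ms=6/7b
8) 2188.45ms=36/7b +364.742ms=6/7b
9) 2553.191ms=6b +510.638ms=6/5b
10) 3063.83ms=36/5b +510.638ms=6/5b
11) 3574.468ms=42/5b +510.638ms=6/5b
12) 4085.106ms=48/5b +510.638ms=6/5b
13) 4595.745ms=54/5b +255.319ms=3/5b
14) 4851.064ms=57/5b +255.319ms=3/5b
15) 5106.383ms=12b +1276.596ms=3b
16) 6382.979ms=15b +1276.596ms=3b
Σ=18b of 18 (141bpm 6/8) — PASS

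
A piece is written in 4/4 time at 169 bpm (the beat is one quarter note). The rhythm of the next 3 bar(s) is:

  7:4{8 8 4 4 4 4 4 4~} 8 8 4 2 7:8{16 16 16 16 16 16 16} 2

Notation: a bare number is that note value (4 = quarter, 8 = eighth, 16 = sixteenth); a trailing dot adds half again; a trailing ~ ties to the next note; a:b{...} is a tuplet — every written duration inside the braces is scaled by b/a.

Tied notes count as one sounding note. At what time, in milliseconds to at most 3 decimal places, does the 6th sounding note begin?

note 6 onset = 16/7b = 811.496ms

1. 0.0ms @ 0 + 101.437ms (2/7)
2. 101.437ms @ 2/7 + 101.437ms (2/7)
3. 202.874ms @ 4/7 + 202.874ms (4/7)
4. 405.748ms @ 8/7 + 202.874ms (4/7)
5. 608.622ms @ 12/7 + 202.874ms (4/7)
6. 811.496ms @ 16/7 + 202.874ms (4/7)
7. 1014.37ms @ 20/7 + 202.874ms (4/7)
8. 1217.244ms @ 24/7 + 380.389ms (15/14)
9. 1597.633ms @ 9/2 + 177.515ms (1/2)
10. 1775.148ms @ 5 + 355.03ms (1)
11. 2130.178ms @ 6 + 710.059ms (2)
12. 2840.237ms @ 8 + 101.437ms (2/7)
13. 2941.674ms @ 58/7 + 101.437ms (2/7)
14. 3043.111ms @ 60/7 + 101.437ms (2/7)
15. 3144.548ms @ 62/7 + 101.437ms (2/7)
16. 3245.985ms @ 64/7 + 101.437ms (2/7)
17. 3347.422ms @ 66/7 + 101.437ms (2/7)
18. 3448.859ms @ 68/7 + 101.437ms (2/7)
19. 3550.296ms @ 10 + 710.059ms (2)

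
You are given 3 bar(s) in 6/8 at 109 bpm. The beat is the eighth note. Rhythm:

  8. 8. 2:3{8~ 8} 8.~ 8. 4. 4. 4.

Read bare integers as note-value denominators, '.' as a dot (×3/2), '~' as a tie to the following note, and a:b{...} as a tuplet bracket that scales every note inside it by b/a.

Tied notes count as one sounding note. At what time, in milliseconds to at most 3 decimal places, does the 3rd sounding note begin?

1. 0.0ms @ 0 + 825.688ms (3/2)
2. 825.688ms @ 3/2 + 825.688ms (3/2)
3. 1651.376ms @ 3 + 1651.376ms (3)
4. 3302.752ms @ 6 + 1651.376ms (3)
5. 4954.128ms @ 9 + 1651.376ms (3)
6. 6605.505ms @ 12 + 1651.376ms (3)
7. 8256.881ms @ 15 + 1651.376ms (3)

note 3 onset = 3b = 1651.376ms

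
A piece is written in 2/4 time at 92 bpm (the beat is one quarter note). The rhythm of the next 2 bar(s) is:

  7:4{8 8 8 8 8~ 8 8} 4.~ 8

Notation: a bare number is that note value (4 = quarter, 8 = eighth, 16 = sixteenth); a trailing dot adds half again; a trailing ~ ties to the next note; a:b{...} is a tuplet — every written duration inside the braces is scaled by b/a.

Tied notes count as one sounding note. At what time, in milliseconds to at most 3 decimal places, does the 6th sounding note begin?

note 6 onset = 12/7b = 1118.012ms

1. 0.0ms @ 0 + 186.335ms (2/7)
2. 186.335ms @ 2/7 + 186.335ms (2/7)
3. 372.671ms @ 4/7 + 186.335ms (2/7)
4. 559.006ms @ 6/7 + 186.335ms (2/7)
5. 745.342ms @ 8/7 + 372.671ms (4/7)
6. 1118.012ms @ 12/7 + 186.335ms (2/7)
7. 1304.348ms @ 2 + 1304.348ms (2)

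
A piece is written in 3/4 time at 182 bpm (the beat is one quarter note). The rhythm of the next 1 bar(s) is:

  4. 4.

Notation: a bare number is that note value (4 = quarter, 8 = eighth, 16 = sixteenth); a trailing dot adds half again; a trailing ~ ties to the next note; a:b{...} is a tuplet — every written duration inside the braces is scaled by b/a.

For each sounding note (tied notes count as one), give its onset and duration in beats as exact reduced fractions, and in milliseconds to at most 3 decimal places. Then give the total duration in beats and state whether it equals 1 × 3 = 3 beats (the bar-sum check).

1) 0.0ms=0b +494.505ms=3/2b
2) 494.505ms=3/2b +494.505ms=3/2b
Σ=3b of 3 (182bpm 3/4) — PASS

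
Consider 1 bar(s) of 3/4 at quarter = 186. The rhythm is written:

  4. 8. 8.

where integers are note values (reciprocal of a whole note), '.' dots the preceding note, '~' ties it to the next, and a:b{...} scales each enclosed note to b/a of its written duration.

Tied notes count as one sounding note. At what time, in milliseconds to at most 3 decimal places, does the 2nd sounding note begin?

1. 0.0ms @ 0 + 483.871ms (3/2)
2. 483.871ms @ 3/2 + 241.935ms (3/4)
3. 725.806ms @ 9/4 + 241.935ms (3/4)

note 2 onset = 3/2b = 483.871ms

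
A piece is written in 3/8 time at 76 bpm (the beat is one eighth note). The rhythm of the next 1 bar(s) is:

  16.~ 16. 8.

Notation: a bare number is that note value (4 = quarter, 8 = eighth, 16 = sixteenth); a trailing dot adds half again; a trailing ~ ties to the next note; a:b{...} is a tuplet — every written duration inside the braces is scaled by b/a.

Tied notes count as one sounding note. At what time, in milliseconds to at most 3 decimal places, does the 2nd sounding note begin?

1. 0.0ms @ 0 + 1184.211ms (3/2)
2. 1184.211ms @ 3/2 + 1184.211ms (3/2)

note 2 onset = 3/2b = 1184.211ms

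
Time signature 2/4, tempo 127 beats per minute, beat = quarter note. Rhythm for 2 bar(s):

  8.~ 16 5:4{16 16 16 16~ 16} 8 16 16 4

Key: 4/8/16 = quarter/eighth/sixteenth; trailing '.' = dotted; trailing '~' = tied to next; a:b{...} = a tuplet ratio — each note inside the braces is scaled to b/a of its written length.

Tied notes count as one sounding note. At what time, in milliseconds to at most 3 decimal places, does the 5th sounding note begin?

note 5 onset = 8/5b = 755.906ms

1. 0.0ms @ 0 + 472.441ms (1)
2. 472.441ms @ 1 + 94.488ms (1/5)
3. 566.929ms @ 6/5 + 94.488ms (1/5)
4. 661.417ms @ 7/5 + 94.488ms (1/5)
5. 755.906ms @ 8/5 + 188.976ms (2/5)
6. 944.882ms @ 2 + 236.22ms (1/2)
7. 1181.102ms @ 5/2 + 118.11ms (1/4)
8. 1299.213ms @ 11/4 + 118.11ms (1/4)
9. 1417.323ms @ 3 + 472.441ms (1)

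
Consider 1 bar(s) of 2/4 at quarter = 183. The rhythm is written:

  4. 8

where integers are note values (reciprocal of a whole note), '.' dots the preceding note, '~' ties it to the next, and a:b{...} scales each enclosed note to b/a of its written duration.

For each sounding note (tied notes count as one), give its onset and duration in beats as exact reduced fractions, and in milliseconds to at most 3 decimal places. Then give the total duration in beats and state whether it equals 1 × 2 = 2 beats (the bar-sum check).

1) 0.0ms=0b +491.803ms=3/2b
2) 491.803ms=3/2b +163.934ms=1/2b
Σ=2b of 2 (183bpm 2/4) — PASS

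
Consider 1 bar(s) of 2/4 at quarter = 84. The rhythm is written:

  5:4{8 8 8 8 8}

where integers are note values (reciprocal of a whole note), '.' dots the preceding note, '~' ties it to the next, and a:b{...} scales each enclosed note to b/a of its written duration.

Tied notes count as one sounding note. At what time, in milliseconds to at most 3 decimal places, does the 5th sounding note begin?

1. 0.0ms @ 0 + 285.714ms (2/5)
2. 285.714ms @ 2/5 + 285.714ms (2/5)
3. 571.429ms @ 4/5 + 285.714ms (2/5)
4. 857.143ms @ 6/5 + 285.714ms (2/5)
5. 1142.857ms @ 8/5 + 285.714ms (2/5)

note 5 onset = 8/5b = 1142.857ms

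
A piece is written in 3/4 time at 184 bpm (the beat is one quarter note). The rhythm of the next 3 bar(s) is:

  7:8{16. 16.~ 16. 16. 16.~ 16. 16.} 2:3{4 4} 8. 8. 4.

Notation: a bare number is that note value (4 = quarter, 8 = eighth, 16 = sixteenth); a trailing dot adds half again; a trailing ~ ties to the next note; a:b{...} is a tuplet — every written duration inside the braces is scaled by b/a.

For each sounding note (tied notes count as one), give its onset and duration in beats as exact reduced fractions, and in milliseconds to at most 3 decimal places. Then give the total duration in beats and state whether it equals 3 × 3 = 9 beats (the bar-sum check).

1) 0.0ms=0b +139.752ms=3/7b
2) 139.752ms=3/7b +279.503ms=6/7b
3) 419.255ms=9/7b +139.752ms=3/7b
4) 559.006ms=12/7b +279.503ms=6/7b
5) 838.509ms=18/7b +139.752ms=3/7b
6) 978.261ms=3b +489.13ms=3/2b
7) 1467.391ms=9/2b +489.13ms=3/2b
8) 1956.522ms=6b +244.565ms=3/4b
9) 2201.087ms=27/4b +244.565ms=3/4b
10) 2445.652ms=15/2b +489.13ms=3/2b
Σ=9b of 9 (184bpm 3/4) — PASS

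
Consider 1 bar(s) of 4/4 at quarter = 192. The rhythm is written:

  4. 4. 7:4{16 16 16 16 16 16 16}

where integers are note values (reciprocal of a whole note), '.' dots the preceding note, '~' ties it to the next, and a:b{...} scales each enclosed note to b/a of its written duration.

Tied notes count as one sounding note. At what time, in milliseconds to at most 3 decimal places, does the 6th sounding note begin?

note 6 onset = 24/7b = 1071.429ms

1. 0.0ms @ 0 + 468.75ms (3/2)
2. 468.75ms @ 3/2 + 468.75ms (3/2)
3. 937.5ms @ 3 + 44.643ms (1/7)
4. 982.143ms @ 22/7 + 44.643ms (1/7)
5. 1026.786ms @ 23/7 + 44.643ms (1/7)
6. 1071.429ms @ 24/7 + 44.643ms (1/7)
7. 1116.071ms @ 25/7 + 44.643ms (1/7)
8. 1160.714ms @ 26/7 + 44.643ms (1/7)
9. 1205.357ms @ 27/7 + 44.643ms (1/7)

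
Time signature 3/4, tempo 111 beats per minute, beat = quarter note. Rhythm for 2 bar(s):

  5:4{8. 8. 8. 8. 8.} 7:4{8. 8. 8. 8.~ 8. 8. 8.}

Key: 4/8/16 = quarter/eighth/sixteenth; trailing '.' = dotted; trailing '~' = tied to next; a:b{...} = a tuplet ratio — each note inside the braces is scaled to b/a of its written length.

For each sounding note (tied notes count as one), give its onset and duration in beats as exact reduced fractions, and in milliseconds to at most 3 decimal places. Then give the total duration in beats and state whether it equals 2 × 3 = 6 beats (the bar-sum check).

1) 0.0ms=0b +324.324ms=3/5b
2) 324.324ms=3/5b +324.324ms=3/5b
3) 648.649ms=6/5b +324.324ms=3/5b
4) 972.973ms=9/5b +324.324ms=3/5b
5) 1297.297ms=12/5b +324.324ms=3/5b
6) 1621.622ms=3b +231.66ms=3/7b
7) 1853.282ms=24/7b +231.66ms=3/7b
8) 2084.942ms=27/7b +231.66ms=3/7b
9) 2316.602ms=30/7b +463.32ms=6/7b
10) 2779.923ms=36/7b +231.66ms=3/7b
11) 3011.583ms=39/7b +231.66ms=3/7b
Σ=6b of 6 (111bpm 3/4) — PASS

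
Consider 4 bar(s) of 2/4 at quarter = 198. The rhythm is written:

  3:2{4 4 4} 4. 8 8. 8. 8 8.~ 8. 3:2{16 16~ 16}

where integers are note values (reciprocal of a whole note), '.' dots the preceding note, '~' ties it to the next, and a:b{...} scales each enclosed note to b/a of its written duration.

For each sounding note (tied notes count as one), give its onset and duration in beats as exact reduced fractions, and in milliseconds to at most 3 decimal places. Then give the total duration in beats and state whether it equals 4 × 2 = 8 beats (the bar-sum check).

1) 0.0ms=0b +202.02ms=2/3b
2) 202.02ms=2/3b +202.02ms=2/3b
3) 404.04ms=4/3b +202.02ms=2/3b
4) 606.061ms=2b +454.545ms=3/2b
5) 1060.606ms=7/2b +151.515ms=1/2b
6) 1212.121ms=4b +227.273ms=3/4b
7) 1439.394ms=19/4b +227.273ms=3/4b
8) 1666.667ms=11/2b +151.515ms=1/2b
9) 1818.182ms=6b +454.545ms=3/2b
10) 2272.727ms=15/2b +50.505ms=1/6b
11) 2323.232ms=23/3b +101.01ms=1/3b
Σ=8b of 8 (198bpm 2/4) — PASS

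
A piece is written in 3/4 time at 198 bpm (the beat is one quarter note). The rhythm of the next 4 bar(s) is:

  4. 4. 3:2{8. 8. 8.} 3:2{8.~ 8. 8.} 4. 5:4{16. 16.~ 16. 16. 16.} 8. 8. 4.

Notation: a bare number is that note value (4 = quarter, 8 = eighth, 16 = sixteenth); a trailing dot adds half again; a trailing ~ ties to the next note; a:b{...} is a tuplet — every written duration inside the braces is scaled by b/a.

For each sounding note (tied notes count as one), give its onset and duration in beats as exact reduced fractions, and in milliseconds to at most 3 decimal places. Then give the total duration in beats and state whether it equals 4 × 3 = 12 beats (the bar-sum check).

1) 0.0ms=0b +454.545ms=3/2b
2) 454.545ms=3/2b +454.545ms=3/2b
3) 909.091ms=3b +151.515ms=1/2b
4) 1060.606ms=7/2b +151.515ms=1/2b
5) 1212.121ms=4b +151.515ms=1/2b
6) 1363.636ms=9/2b +303.03ms=1b
7) 1666.667ms=11/2b +151.515ms=1/2b
8) 1818.182ms=6b +454.545ms=3/2b
9) 2272.727ms=15/2b +90.909ms=3/10b
10) 2363.636ms=39/5b +181.818ms=3/5b
11) 2545.455ms=42/5b +90.909ms=3/10b
12) 2636.364ms=87/10b +90.909ms=3/10b
13) 2727.273ms=9b +227.273ms=3/4b
14) 2954.545ms=39/4b +227.273ms=3/4b
15) 3181.818ms=21/2b +454.545ms=3/2b
Σ=12b of 12 (198bpm 3/4) — PASS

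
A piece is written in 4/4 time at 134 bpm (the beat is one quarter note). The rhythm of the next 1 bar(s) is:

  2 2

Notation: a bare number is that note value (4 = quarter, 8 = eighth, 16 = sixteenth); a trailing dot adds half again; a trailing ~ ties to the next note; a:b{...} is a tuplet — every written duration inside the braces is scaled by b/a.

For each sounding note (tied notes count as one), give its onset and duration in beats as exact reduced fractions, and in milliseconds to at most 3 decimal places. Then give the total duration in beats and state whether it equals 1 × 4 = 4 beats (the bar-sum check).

1) 0.0ms=0b +895.522ms=2b
2) 895.522ms=2b +895.522ms=2b
Σ=4b of 4 (134bpm 4/4) — PASS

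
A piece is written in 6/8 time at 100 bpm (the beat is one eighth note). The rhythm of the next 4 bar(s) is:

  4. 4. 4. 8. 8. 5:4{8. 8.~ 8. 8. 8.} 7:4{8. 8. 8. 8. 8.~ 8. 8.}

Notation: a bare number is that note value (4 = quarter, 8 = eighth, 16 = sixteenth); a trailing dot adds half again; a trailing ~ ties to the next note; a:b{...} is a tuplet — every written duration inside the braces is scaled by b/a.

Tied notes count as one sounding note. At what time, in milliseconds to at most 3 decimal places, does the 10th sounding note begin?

note 10 onset = 18b = 10800.0ms

1. 0.0ms @ 0 + 1800.0ms (3)
2. 1800.0ms @ 3 + 1800.0ms (3)
3. 3600.0ms @ 6 + 1800.0ms (3)
4. 5400.0ms @ 9 + 900.0ms (3/2)
5. 6300.0ms @ 21/2 + 900.0ms (3/2)
6. 7200.0ms @ 12 + 720.0ms (6/5)
7. 7920.0ms @ 66/5 + 1440.0ms (12/5)
8. 9360.0ms @ 78/5 + 720.0ms (6/5)
9. 10080.0ms @ 84/5 + 720.0ms (6/5)
10. 10800.0ms @ 18 + 514.286ms (6/7)
11. 11314.286ms @ 132/7 + 514.286ms (6/7)
12. 11828.571ms @ 138/7 + 514.286ms (6/7)
13. 12342.857ms @ 144/7 + 514.286ms (6/7)
14. 12857.143ms @ 150/7 + 1028.571ms (12/7)
15. 13885.714ms @ 162/7 + 514.286ms (6/7)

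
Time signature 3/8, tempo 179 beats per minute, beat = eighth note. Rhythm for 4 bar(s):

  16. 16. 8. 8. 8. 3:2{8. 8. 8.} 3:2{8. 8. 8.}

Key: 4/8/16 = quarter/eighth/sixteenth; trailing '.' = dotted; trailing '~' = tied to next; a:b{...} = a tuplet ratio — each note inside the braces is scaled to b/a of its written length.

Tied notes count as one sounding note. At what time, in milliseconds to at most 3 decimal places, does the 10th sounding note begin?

1. 0.0ms @ 0 + 251.397ms (3/4)
2. 251.397ms @ 3/4 + 251.397ms (3/4)
3. 502.793ms @ 3/2 + 502.793ms (3/2)
4. 1005.587ms @ 3 + 502.793ms (3/2)
5. 1508.38ms @ 9/2 + 502.793ms (3/2)
6. 2011.173ms @ 6 + 335.196ms (1)
7. 2346.369ms @ 7 + 335.196ms (1)
8. 2681.564ms @ 8 + 335.196ms (1)
9. 3016.76ms @ 9 + 335.196ms (1)
10. 3351.955ms @ 10 + 335.196ms (1)
11. 3687.151ms @ 11 + 335.196ms (1)

note 10 onset = 10b = 3351.955ms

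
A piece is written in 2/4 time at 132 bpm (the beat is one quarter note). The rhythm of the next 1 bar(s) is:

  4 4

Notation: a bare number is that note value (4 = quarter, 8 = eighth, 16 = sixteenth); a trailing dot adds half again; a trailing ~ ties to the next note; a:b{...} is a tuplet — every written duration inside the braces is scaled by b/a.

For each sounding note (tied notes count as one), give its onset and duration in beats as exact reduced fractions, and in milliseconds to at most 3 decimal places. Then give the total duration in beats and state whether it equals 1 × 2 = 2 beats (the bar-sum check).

1) 0.0ms=0b +454.545ms=1b
2) 454.545ms=1b +454.545ms=1b
Σ=2b of 2 (132bpm 2/4) — PASS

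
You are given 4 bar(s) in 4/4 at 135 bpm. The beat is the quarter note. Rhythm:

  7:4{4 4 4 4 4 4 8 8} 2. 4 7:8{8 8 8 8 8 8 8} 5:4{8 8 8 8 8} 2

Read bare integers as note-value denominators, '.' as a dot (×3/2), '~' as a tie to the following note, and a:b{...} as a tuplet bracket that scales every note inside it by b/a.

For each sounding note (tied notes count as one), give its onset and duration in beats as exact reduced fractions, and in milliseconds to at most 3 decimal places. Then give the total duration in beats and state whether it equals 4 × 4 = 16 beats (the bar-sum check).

1) 0.0ms=0b +253.968ms=4/7b
2) 253.968ms=4/7b +253.968ms=4/7b
3) 507.937ms=8/7b +253.968ms=4/7b
4) 761.905ms=12/7b +253.968ms=4/7b
5) 1015.873ms=16/7b +253.968ms=4/7b
6) 1269.841ms=20/7b +253.968ms=4/7b
7) 1523.81ms=24/7b +126.984ms=2/7b
8) 1650.794ms=26/7b +126.984ms=2/7b
9) 1777.778ms=4b +1333.333ms=3b
10) 3111.111ms=7b +444.444ms=1b
11) 3555.556ms=8b +253.968ms=4/7b
12) 3809.524ms=60/7b +253.968ms=4/7b
13) 4063.492ms=64/7b +253.968ms=4/7b
14) 4317.46ms=68/7b +253.968ms=4/7b
15) 4571.429ms=72/7b +253.968ms=4/7b
16) 4825.397ms=76/7b +253.968ms=4/7b
17) 5079.365ms=80/7b +253.968ms=4/7b
18) 5333.333ms=12b +177.778ms=2/5b
19) 5511.111ms=62/5b +177.778ms=2/5b
20) 5688.889ms=64/5b +177.778ms=2/5b
21) 5866.667ms=66/5b +177.778ms=2/5b
22) 6044.444ms=68/5b +177.778ms=2/5b
23) 6222.222ms=14b +888.889ms=2b
Σ=16b of 16 (135bpm 4/4) — PASS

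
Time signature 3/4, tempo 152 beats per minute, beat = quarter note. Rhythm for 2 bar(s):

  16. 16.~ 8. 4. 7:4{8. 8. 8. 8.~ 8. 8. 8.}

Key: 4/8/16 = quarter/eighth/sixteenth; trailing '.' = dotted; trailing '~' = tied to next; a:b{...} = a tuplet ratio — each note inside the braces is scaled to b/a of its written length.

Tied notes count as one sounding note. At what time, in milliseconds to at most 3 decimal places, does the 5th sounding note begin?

1. 0.0ms @ 0 + 148.026ms (3/8)
2. 148.026ms @ 3/8 + 444.079ms (9/8)
3. 592.105ms @ 3/2 + 592.105ms (3/2)
4. 1184.211ms @ 3 + 169.173ms (3/7)
5. 1353.383ms @ 24/7 + 169.173ms (3/7)
6. 1522.556ms @ 27/7 + 169.173ms (3/7)
7. 1691.729ms @ 30/7 + 338.346ms (6/7)
8. 2030.075ms @ 36/7 + 169.173ms (3/7)
9. 2199.248ms @ 39/7 + 169.173ms (3/7)

note 5 onset = 24/7b = 1353.383ms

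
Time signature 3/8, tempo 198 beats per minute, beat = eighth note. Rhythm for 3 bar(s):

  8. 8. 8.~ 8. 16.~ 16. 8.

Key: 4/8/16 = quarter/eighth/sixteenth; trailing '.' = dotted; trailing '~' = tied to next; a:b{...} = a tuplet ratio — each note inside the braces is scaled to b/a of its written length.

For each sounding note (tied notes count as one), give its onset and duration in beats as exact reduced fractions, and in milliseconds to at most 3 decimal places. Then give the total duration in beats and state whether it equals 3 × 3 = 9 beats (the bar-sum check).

1) 0.0ms=0b +454.545ms=3/2b
2) 454.545ms=3/2b +454.545ms=3/2b
3) 909.091ms=3b +909.091ms=3b
4) 1818.182ms=6b +454.545ms=3/2b
5) 2272.727ms=15/2b +454.545ms=3/2b
Σ=9b of 9 (198bpm 3/8) — PASS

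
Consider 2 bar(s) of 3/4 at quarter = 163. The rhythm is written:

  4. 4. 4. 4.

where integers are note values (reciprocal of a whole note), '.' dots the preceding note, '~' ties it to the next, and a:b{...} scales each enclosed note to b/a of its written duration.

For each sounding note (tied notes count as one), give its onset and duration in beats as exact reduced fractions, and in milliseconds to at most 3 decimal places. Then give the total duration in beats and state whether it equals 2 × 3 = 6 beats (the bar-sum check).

1) 0.0ms=0b +552.147ms=3/2b
2) 552.147ms=3/2b +552.147ms=3/2b
3) 1104.294ms=3b +552.147ms=3/2b
4) 1656.442ms=9/2b +552.147ms=3/2b
Σ=6b of 6 (163bpm 3/4) — PASS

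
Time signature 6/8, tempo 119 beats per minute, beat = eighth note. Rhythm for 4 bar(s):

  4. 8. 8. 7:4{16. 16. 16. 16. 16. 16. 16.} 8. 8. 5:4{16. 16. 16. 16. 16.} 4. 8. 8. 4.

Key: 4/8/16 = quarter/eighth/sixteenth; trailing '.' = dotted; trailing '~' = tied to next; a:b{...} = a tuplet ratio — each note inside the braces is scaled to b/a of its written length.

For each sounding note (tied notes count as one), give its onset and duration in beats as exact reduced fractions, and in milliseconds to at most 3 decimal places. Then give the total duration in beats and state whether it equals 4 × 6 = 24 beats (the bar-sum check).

1) 0.0ms=0b +1512.605ms=3b
2) 1512.605ms=3b +756.303ms=3/2b
3) 2268.908ms=9/2b +756.303ms=3/2b
4) 3025.21ms=6b +216.086ms=3/7b
5) 3241.297ms=45/7b +216.086ms=3/7b
6) 3457.383ms=48/7b +216.086ms=3/7b
7) 3673.469ms=51/7b +216.086ms=3/7b
8) 3889.556ms=54/7b +216.086ms=3/7b
9) 4105.642ms=57/7b +216.086ms=3/7b
10) 4321.729ms=60/7b +216.086ms=3/7b
11) 4537.815ms=9b +756.303ms=3/2b
12) 5294.118ms=21/2b +756.303ms=3/2b
13) 6050.42ms=12b +302.521ms=3/5b
14) 6352.941ms=63/5b +302.521ms=3/5b
15) 6655.462ms=66/5b +302.521ms=3/5b
16) 6957.983ms=69/5b +302.521ms=3/5b
17) 7260.504ms=72/5b +302.521ms=3/5b
18) 7563.025ms=15b +1512.605ms=3b
19) 9075.63ms=18b +756.303ms=3/2b
20) 9831.933ms=39/2b +756.303ms=3/2b
21) 10588.235ms=21b +1512.605ms=3b
Σ=24b of 24 (119bpm 6/8) — PASS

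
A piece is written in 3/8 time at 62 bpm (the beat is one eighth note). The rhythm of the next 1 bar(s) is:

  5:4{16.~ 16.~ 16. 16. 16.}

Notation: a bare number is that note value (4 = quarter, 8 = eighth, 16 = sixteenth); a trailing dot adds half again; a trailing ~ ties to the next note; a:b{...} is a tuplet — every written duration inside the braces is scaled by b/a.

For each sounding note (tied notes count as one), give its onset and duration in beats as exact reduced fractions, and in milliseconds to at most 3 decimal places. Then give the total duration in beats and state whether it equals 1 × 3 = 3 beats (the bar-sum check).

1) 0.0ms=0b +1741.935ms=9/5b
2) 1741.935ms=9/5b +580.645ms=3/5b
3) 2322.581ms=12/5b +580.645ms=3/5b
Σ=3b of 3 (62bpm 3/8) — PASS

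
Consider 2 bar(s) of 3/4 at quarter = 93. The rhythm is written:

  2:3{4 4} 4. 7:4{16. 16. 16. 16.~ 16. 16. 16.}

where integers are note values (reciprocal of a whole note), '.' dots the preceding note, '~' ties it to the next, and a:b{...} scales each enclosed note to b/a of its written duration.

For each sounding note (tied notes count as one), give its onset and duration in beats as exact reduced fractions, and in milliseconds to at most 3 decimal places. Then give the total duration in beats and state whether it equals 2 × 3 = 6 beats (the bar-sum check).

1) 0.0ms=0b +967.742ms=3/2b
2) 967.742ms=3/2b +967.742ms=3/2b
3) 1935.484ms=3b +967.742ms=3/2b
4) 2903.226ms=9/2b +138.249ms=3/14b
5) 3041.475ms=33/7b +138.249ms=3/14b
6) 3179.724ms=69/14b +138.249ms=3/14b
7) 3317.972ms=36/7b +276.498ms=3/7b
8) 3594.47ms=39/7b +138.249ms=3/14b
9) 3732.719ms=81/14b +138.249ms=3/14b
Σ=6b of 6 (93bpm 3/4) — PASS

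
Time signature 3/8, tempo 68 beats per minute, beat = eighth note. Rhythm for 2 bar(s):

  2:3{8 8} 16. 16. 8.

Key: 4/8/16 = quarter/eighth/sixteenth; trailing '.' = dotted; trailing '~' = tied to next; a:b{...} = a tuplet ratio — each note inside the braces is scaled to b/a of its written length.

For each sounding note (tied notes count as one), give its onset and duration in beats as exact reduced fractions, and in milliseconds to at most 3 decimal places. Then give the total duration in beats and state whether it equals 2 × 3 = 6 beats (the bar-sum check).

1) 0.0ms=0b +1323.529ms=3/2b
2) 1323.529ms=3/2b +1323.529ms=3/2b
3) 2647.059ms=3b +661.765ms=3/4b
4) 3308.824ms=15/4b +661.765ms=3/4b
5) 3970.588ms=9/2b +1323.529ms=3/2b
Σ=6b of 6 (68bpm 3/8) — PASS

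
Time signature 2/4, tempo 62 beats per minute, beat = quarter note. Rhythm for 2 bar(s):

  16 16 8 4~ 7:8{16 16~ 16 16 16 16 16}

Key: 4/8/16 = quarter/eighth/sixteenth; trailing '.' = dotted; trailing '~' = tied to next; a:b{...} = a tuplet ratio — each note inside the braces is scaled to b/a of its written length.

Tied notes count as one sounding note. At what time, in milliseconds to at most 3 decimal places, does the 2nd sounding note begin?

1. 0.0ms @ 0 + 241.935ms (1/4)
2. 241.935ms @ 1/4 + 241.935ms (1/4)
3. 483.871ms @ 1/2 + 483.871ms (1/2)
4. 967.742ms @ 1 + 1244.24ms (9/7)
5. 2211.982ms @ 16/7 + 552.995ms (4/7)
6. 2764.977ms @ 20/7 + 276.498ms (2/7)
7. 3041.475ms @ 22/7 + 276.498ms (2/7)
8. 3317.972ms @ 24/7 + 276.498ms (2/7)
9. 3594.47ms @ 26/7 + 276.498ms (2/7)

note 2 onset = 1/4b = 241.935ms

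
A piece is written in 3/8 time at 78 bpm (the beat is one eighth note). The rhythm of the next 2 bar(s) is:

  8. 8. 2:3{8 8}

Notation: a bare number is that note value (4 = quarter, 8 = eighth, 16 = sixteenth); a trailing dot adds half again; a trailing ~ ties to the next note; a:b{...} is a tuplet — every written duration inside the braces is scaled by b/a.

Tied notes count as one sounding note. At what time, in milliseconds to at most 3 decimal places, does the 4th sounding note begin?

note 4 onset = 9/2b = 3461.538ms

1. 0.0ms @ 0 + 1153.846ms (3/2)
2. 1153.846ms @ 3/2 + 1153.846ms (3/2)
3. 2307.692ms @ 3 + 1153.846ms (3/2)
4. 3461.538ms @ 9/2 + 1153.846ms (3/2)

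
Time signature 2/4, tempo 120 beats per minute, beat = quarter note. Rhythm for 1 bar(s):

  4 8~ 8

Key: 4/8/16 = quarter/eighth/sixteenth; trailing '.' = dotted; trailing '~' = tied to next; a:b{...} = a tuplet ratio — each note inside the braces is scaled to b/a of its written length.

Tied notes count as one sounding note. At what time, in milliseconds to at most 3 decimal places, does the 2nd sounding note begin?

1. 0.0ms @ 0 + 500.0ms (1)
2. 500.0ms @ 1 + 500.0ms (1)

note 2 onset = 1b = 500.0ms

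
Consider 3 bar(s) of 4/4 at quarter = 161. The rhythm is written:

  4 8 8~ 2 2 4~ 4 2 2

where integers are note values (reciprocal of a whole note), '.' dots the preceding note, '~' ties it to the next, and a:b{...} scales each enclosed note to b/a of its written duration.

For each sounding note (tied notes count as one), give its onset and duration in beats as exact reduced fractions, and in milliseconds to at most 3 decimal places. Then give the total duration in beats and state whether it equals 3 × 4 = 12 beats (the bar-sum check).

1) 0.0ms=0b +372.671ms=1b
2) 372.671ms=1b +186.335ms=1/2b
3) 559.006ms=3/2b +931.677ms=5/2b
4) 1490.683ms=4b +745.342ms=2b
5) 2236.025ms=6b +745.342ms=2b
6) 2981.366ms=8b +745.342ms=2b
7) 3726.708ms=10b +745.342ms=2b
Σ=12b of 12 (161bpm 4/4) — PASS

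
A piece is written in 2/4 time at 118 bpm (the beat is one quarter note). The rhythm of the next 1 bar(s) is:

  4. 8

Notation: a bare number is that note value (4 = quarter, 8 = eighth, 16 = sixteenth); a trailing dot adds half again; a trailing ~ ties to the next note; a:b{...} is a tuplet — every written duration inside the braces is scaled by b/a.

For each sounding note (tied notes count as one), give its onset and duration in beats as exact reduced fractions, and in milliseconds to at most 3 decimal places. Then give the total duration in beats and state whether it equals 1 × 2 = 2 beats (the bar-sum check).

1) 0.0ms=0b +762.712ms=3/2b
2) 762.712ms=3/2b +254.237ms=1/2b
Σ=2b of 2 (118bpm 2/4) — PASS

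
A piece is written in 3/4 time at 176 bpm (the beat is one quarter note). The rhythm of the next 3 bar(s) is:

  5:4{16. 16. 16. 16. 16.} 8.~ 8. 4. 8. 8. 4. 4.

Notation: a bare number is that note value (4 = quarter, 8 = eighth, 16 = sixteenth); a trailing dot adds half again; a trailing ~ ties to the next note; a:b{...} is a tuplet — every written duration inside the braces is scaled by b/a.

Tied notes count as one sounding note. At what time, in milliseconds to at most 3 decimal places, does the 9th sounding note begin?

1. 0.0ms @ 0 + 102.273ms (3/10)
2. 102.273ms @ 3/10 + 102.273ms (3/10)
3. 204.545ms @ 3/5 + 102.273ms (3/10)
4. 306.818ms @ 9/10 + 102.273ms (3/10)
5. 409.091ms @ 6/5 + 102.273ms (3/10)
6. 511.364ms @ 3/2 + 511.364ms (3/2)
7. 1022.727ms @ 3 + 511.364ms (3/2)
8. 1534.091ms @ 9/2 + 255.682ms (3/4)
9. 1789.773ms @ 21/4 + 255.682ms (3/4)
10. 2045.455ms @ 6 + 511.364ms (3/2)
11. 2556.818ms @ 15/2 + 511.364ms (3/2)

note 9 onset = 21/4b = 1789.773ms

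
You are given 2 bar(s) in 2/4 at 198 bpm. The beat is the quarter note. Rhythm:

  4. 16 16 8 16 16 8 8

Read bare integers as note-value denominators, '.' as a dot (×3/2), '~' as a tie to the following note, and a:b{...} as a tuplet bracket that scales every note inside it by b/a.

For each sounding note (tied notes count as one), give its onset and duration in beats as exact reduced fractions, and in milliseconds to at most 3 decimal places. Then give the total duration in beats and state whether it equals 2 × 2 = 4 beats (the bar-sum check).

1) 0.0ms=0b +454.545ms=3/2b
2) 454.545ms=3/2b +75.758ms=1/4b
3) 530.303ms=7/4b +75.758ms=1/4b
4) 606.061ms=2b +151.515ms=1/2b
5) 757.576ms=5/2b +75.758ms=1/4b
6) 833.333ms=11/4b +75.758ms=1/4b
7) 909.091ms=3b +151.515ms=1/2b
8) 1060.606ms=7/2b +151.515ms=1/2b
Σ=4b of 4 (198bpm 2/4) — PASS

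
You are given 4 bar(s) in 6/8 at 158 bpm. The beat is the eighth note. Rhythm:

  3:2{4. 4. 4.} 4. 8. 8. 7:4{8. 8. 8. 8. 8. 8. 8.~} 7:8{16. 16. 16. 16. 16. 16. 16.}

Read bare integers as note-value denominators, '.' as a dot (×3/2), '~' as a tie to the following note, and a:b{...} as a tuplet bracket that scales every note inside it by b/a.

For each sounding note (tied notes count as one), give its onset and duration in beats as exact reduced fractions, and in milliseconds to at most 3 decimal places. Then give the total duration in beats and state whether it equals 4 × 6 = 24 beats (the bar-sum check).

1) 0.0ms=0b +759.494ms=2b
2) 759.494ms=2b +759.494ms=2b
3) 1518.987ms=4b +759.494ms=2b
4) 2278.481ms=6b +1139.241ms=3b
5) 3417.722ms=9b +569.62ms=3/2b
6) 3987.342ms=21/2b +569.62ms=3/2b
7) 4556.962ms=12b +325.497ms=6/7b
8) 4882.459ms=90/7b +325.497ms=6/7b
9) 5207.957ms=96/7b +325.497ms=6/7b
10) 5533.454ms=102/7b +325.497ms=6/7b
11) 5858.951ms=108/7b +325.497ms=6/7b
12) 6184.448ms=114/7b +325.497ms=6/7b
13) 6509.946ms=120/7b +650.995ms=12/7b
14) 7160.94ms=132/7b +325.497ms=6/7b
15) 7486.438ms=138/7b +325.497ms=6/7b
16) 7811.935ms=144/7b +325.497ms=6/7b
17) 8137.432ms=150/7b +325.497ms=6/7b
18) 8462.929ms=156/7b +325.497ms=6/7b
19) 8788.427ms=162/7b +325.497ms=6/7b
Σ=24b of 24 (158bpm 6/8) — PASS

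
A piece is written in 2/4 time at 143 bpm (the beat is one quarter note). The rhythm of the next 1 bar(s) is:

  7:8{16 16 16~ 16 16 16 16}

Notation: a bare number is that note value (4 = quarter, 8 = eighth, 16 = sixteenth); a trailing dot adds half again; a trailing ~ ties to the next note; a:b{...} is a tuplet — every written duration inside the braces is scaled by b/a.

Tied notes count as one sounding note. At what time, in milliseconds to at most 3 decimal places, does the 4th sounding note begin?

note 4 onset = 8/7b = 479.52ms

1. 0.0ms @ 0 + 119.88ms (2/7)
2. 119.88ms @ 2/7 + 119.88ms (2/7)
3. 239.76ms @ 4/7 + 239.76ms (4/7)
4. 479.52ms @ 8/7 + 119.88ms (2/7)
5. 599.401ms @ 10/7 + 119.88ms (2/7)
6. 719.281ms @ 12/7 + 119.88ms (2/7)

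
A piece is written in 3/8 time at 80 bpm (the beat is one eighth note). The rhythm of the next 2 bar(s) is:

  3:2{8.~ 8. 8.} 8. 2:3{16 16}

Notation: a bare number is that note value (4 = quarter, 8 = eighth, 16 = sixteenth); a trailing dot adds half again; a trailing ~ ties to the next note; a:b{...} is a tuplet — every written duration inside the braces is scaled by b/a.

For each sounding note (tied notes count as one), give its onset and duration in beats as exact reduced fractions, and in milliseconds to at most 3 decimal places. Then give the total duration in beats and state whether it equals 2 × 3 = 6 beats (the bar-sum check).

1) 0.0ms=0b +1500.0ms=2b
2) 1500.0ms=2b +750.0ms=1b
3) 2250.0ms=3b +1125.0ms=3/2b
4) 3375.0ms=9/2b +562.5ms=3/4b
5) 3937.5ms=21/4b +562.5ms=3/4b
Σ=6b of 6 (80bpm 3/8) — PASS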